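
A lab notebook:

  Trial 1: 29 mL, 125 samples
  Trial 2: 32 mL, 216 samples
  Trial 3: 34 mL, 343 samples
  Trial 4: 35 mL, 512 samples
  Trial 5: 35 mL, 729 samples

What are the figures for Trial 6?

34 mL, 1000 samples

ML: differences are 3, 2, 1, … (decreasing by 1 each time), so 29, 32, 34, 35, 35 → 34.
For the samples, perfect cubes: 5³, 6³, 7³, …: 125, 216, 343, 512, 729 → 1000.
Putting it together: 34 mL, 1000 samples.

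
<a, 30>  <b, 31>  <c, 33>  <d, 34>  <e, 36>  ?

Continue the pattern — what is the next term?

<f, 37>

For the letter, letters move forward 1 place in the alphabet: a, b, c, d, e → f.
Second part — alternating steps +1, +2, +1, +2, …: 30, 31, 33, 34, 36 → 37.
Putting it together: <f, 37>.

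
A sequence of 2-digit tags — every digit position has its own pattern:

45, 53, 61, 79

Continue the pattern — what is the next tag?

87

First digit goes 4, 5, 6, 7 → 8 (+1 each step, mod 10).
Second digit goes 5, 3, 1, 9 → 7 (−2 each step, mod 10).
Combining the parts gives 87.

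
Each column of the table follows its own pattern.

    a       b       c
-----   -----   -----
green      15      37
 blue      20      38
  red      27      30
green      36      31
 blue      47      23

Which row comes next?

red  60  24

Column a: repeats green → blue → red, so green, blue, red, green, blue → red.
Column b: differences are 5, 7, 9, … (increasing by 2 each time), so 15, 20, 27, 36, 47 → 60.
Column c: 37, 38, 30, 31, 23 → 24 (alternating steps +1, −8, +1, −8, …).
Putting it together: red  60  24.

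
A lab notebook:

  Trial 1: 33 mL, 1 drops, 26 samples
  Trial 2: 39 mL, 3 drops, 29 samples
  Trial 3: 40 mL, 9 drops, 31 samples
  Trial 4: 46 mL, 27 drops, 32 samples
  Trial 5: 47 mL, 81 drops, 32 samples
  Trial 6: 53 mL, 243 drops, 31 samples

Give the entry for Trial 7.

ML: alternating steps +6, +1, +6, +1, …, so 33, 39, 40, 46, 47, 53 → 54.
For the drops, ×3 each step: 1, 3, 9, 27, 81, 243 → 729.
Samples: differences are 3, 2, 1, … (decreasing by 1 each time); 26, 29, 31, 32, 32, 31 → 29.
So the next record is 54 mL, 729 drops, 29 samples.

54 mL, 729 drops, 29 samples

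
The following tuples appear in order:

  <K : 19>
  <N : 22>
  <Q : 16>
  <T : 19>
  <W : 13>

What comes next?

<Z : 16>

Letter: letters move forward 3 places in the alphabet; K, N, Q, T, W → Z.
Second coordinate goes 19, 22, 16, 19, 13 → 16 (alternating steps +3, −6, +3, −6, …).
So the next tuple is <Z : 16>.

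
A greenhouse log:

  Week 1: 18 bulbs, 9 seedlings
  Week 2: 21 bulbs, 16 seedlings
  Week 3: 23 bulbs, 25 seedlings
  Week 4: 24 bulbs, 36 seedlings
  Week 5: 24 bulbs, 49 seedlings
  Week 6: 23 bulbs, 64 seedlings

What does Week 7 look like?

21 bulbs, 81 seedlings

For the bulbs, differences are 3, 2, 1, … (decreasing by 1 each time): 18, 21, 23, 24, 24, 23 → 21.
Seedlings: perfect squares: 3², 4², 5², …, so 9, 16, 25, 36, 49, 64 → 81.
Combining the parts gives 21 bulbs, 81 seedlings.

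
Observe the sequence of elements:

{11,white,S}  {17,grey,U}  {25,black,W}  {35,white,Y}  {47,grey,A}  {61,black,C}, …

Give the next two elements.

{77,white,E}, {95,grey,G}

First entry: 11, 17, 25, 35, 47, 61 → 77 → 95 (differences are 6, 8, 10, … (increasing by 2 each time)).
Shade goes white, grey, black, white, grey, black → white → grey (repeats white → grey → black).
Letter: letters move forward 2 places in the alphabet, wrapping Z→A; S, U, W, Y, A, C → E → G.
Putting the parts together: {77,white,E} and then {95,grey,G}.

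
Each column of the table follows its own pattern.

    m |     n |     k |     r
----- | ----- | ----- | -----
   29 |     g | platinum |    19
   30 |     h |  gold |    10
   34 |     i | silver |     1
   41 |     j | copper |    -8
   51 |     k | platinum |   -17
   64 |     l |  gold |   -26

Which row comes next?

80  m  silver  -35

Column m: differences are 1, 4, 7, … (increasing by 3 each time); 29, 30, 34, 41, 51, 64 → 80.
For the column n, letters move forward 1 place in the alphabet: g, h, i, j, k, l → m.
Column k: repeats platinum → gold → silver → copper, so platinum, gold, silver, copper, platinum, gold → silver.
Column r — −9 each step: 19, 10, 1, -8, -17, -26 → -35.
So the next row is 80  m  silver  -35.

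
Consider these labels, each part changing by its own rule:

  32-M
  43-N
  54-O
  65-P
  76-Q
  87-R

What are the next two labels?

First component goes 32, 43, 54, 65, 76, 87 → 98 → 109 (+11 each step).
For the letter, letters move forward 1 place in the alphabet: M, N, O, P, Q, R → S → T.
So the next two labels are 98-S and 109-T.

98-S then 109-T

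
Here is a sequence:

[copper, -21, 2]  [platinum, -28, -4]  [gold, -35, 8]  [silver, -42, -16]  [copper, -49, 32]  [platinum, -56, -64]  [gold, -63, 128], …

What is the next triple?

[silver, -70, -256]

Metal — repeats copper → platinum → gold → silver: copper, platinum, gold, silver, copper, platinum, gold → silver.
Second component: −7 each step; -21, -28, -35, -42, -49, -56, -63 → -70.
Third component: 2, -4, 8, -16, 32, -64, 128 → -256 (×(-2) each step).
So the next triple is [silver, -70, -256].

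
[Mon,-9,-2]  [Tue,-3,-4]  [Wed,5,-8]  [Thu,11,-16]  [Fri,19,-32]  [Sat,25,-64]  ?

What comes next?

[Sun,33,-128]

Day — runs through the weekdays Mon→Sun: Mon, Tue, Wed, Thu, Fri, Sat → Sun.
Second entry: alternating steps +6, +8, +6, +8, …; -9, -3, 5, 11, 19, 25 → 33.
For the third entry, ×2 each step: -2, -4, -8, -16, -32, -64 → -128.
Putting it together: [Sun,33,-128].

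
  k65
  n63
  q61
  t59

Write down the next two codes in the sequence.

Letter: k, n, q, t → w → z (letters move forward 3 places in the alphabet).
Second component: 65, 63, 61, 59 → 57 → 55 (−2 each step).
So the next two codes are w57 and z55.

w57 then z55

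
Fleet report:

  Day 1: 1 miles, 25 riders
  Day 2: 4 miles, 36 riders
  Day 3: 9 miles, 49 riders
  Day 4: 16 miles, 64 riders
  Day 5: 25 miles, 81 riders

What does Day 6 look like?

36 miles, 100 riders

Miles: perfect squares: 1², 2², 3², …, so 1, 4, 9, 16, 25 → 36.
For the riders, perfect squares: 5², 6², 7², …: 25, 36, 49, 64, 81 → 100.
Combining the parts gives 36 miles, 100 riders.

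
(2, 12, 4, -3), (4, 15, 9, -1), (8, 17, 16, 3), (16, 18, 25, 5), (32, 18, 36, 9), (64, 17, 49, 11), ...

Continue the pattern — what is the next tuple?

(128, 15, 64, 15)

First entry — ×2 each step: 2, 4, 8, 16, 32, 64 → 128.
Second entry — differences are 3, 2, 1, … (decreasing by 1 each time): 12, 15, 17, 18, 18, 17 → 15.
Third entry: perfect squares: 2², 3², 4², …, so 4, 9, 16, 25, 36, 49 → 64.
Fourth entry: -3, -1, 3, 5, 9, 11 → 15 (alternating steps +2, +4, +2, +4, …).
Putting it together: (128, 15, 64, 15).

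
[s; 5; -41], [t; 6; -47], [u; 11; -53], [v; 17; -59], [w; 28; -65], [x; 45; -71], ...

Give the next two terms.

[y; 73; -77], [z; 118; -83]

Letter: s, t, u, v, w, x → y → z (letters move forward 1 place in the alphabet).
Second entry: each term is the sum of the two before it, so 5, 6, 11, 17, 28, 45 → 73 → 118.
Third entry goes -41, -47, -53, -59, -65, -71 → -77 → -83 (−6 each step).
Putting the parts together: [y; 73; -77] and then [z; 118; -83].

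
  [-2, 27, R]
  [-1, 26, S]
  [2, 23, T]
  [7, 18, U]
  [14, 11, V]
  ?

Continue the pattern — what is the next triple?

[23, 2, W]

First slot: -2, -1, 2, 7, 14 → 23 (differences are 1, 3, 5, … (increasing by 2 each time)).
Second slot — together with the first slot always sums to 25: 27, 26, 23, 18, 11 → 2.
Letter goes R, S, T, U, V → W (letters move forward 1 place in the alphabet).
Combining the parts gives [23, 2, W].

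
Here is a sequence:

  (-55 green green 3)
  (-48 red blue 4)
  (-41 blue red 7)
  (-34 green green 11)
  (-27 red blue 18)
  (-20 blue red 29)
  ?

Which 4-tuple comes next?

First value: +7 each step; -55, -48, -41, -34, -27, -20 → -13.
First colour: green, red, blue, green, red, blue → green (repeats green → red → blue).
Second colour goes green, blue, red, green, blue, red → green (repeats green → blue → red).
Fourth value: 3, 4, 7, 11, 18, 29 → 47 (each term is the sum of the two before it).
So the next 4-tuple is (-13 green green 47).

(-13 green green 47)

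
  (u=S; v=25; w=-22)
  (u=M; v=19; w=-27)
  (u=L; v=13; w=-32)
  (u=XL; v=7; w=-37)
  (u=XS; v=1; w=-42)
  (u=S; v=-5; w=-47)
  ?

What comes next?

(u=M; v=-11; w=-52)

U goes S, M, L, XL, XS, S → M (repeats S → M → L → XL → XS).
V: −6 each step; 25, 19, 13, 7, 1, -5 → -11.
W: −5 each step, so -22, -27, -32, -37, -42, -47 → -52.
Combining the parts gives (u=M; v=-11; w=-52).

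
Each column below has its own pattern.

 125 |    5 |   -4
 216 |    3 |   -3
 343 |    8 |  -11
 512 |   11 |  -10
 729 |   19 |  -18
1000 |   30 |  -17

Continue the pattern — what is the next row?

1331  49  -25

First component: 125, 216, 343, 512, 729, 1000 → 1331 (perfect cubes: 5³, 6³, 7³, …).
Second component goes 5, 3, 8, 11, 19, 30 → 49 (each term is the sum of the two before it).
Third component: alternating steps +1, −8, +1, −8, …, so -4, -3, -11, -10, -18, -17 → -25.
Combining the parts gives 1331  49  -25.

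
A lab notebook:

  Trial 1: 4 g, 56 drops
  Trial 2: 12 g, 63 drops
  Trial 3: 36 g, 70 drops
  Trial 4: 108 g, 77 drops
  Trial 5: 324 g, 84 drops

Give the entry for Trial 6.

G: 4, 12, 36, 108, 324 → 972 (×3 each step).
Drops: +7 each step; 56, 63, 70, 77, 84 → 91.
Combining the parts gives 972 g, 91 drops.

972 g, 91 drops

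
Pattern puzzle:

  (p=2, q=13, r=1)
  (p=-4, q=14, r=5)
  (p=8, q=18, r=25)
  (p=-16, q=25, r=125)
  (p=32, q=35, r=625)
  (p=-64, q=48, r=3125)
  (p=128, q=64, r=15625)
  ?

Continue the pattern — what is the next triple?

(p=-256, q=83, r=78125)

P: ×(-2) each step, so 2, -4, 8, -16, 32, -64, 128 → -256.
Q — differences are 1, 4, 7, … (increasing by 3 each time): 13, 14, 18, 25, 35, 48, 64 → 83.
R: 1, 5, 25, 125, 625, 3125, 15625 → 78125 (×5 each step).
Combining the parts gives (p=-256, q=83, r=78125).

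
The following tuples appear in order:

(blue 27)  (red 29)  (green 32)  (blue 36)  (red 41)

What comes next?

(green 47)

For the colour, repeats blue → red → green: blue, red, green, blue, red → green.
Second component goes 27, 29, 32, 36, 41 → 47 (differences are 2, 3, 4, … (increasing by 1 each time)).
Combining the parts gives (green 47).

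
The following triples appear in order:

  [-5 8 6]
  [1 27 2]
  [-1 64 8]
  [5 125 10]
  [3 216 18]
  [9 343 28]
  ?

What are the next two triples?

[7 512 46], [13 729 74]

First slot: -5, 1, -1, 5, 3, 9 → 7 → 13 (alternating steps +6, −2, +6, −2, …).
Second slot goes 8, 27, 64, 125, 216, 343 → 512 → 729 (perfect cubes: 2³, 3³, 4³, …).
Third slot goes 6, 2, 8, 10, 18, 28 → 46 → 74 (each term is the sum of the two before it).
So the next two triples are [7 512 46] and [13 729 74].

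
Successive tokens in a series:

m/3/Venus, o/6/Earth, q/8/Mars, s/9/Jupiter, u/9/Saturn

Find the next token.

Letter: letters move forward 2 places in the alphabet, so m, o, q, s, u → w.
Second component: 3, 6, 8, 9, 9 → 8 (differences are 3, 2, 1, … (decreasing by 1 each time)).
For the planet, runs through the planets Mercury→Neptune: Venus, Earth, Mars, Jupiter, Saturn → Uranus.
Combining the parts gives w/8/Uranus.

w/8/Uranus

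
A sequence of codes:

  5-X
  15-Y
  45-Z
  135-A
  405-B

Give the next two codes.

1215-C, 3645-D

First component: ×3 each step, so 5, 15, 45, 135, 405 → 1215 → 3645.
For the letter, letters move forward 1 place in the alphabet, wrapping Z→A: X, Y, Z, A, B → C → D.
So the next two codes are 1215-C and 3645-D.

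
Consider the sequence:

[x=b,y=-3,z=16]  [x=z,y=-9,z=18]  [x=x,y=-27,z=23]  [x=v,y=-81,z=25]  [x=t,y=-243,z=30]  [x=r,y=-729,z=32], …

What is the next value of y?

-2187

Y: ×3 each step, so -3, -9, -27, -81, -243, -729 → -2187.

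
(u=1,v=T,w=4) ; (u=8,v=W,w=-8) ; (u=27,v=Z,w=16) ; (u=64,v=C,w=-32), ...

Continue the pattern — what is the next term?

(u=125,v=F,w=64)

U: perfect cubes: 1³, 2³, 3³, …; 1, 8, 27, 64 → 125.
V goes T, W, Z, C → F (letters move forward 3 places in the alphabet, wrapping Z→A).
W: ×(-2) each step; 4, -8, 16, -32 → 64.
Putting it together: (u=125,v=F,w=64).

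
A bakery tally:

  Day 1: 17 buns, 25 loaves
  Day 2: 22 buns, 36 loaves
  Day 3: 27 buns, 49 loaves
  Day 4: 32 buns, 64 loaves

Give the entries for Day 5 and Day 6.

Buns: +5 each step; 17, 22, 27, 32 → 37 → 42.
Loaves goes 25, 36, 49, 64 → 81 → 100 (perfect squares: 5², 6², 7², …).
So the next two records are 37 buns, 81 loaves and 42 buns, 100 loaves.

37 buns, 81 loaves; 42 buns, 100 loaves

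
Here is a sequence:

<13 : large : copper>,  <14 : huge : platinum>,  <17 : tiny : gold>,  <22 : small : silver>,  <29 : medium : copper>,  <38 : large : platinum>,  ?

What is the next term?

<49 : huge : gold>

First part: differences are 1, 3, 5, … (increasing by 2 each time); 13, 14, 17, 22, 29, 38 → 49.
For the size, repeats large → huge → tiny → small → medium: large, huge, tiny, small, medium, large → huge.
For the metal, repeats copper → platinum → gold → silver: copper, platinum, gold, silver, copper, platinum → gold.
Combining the parts gives <49 : huge : gold>.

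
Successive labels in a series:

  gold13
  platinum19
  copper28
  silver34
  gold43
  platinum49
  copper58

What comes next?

silver64

Metal goes gold, platinum, copper, silver, gold, platinum, copper → silver (repeats gold → platinum → copper → silver).
Second component goes 13, 19, 28, 34, 43, 49, 58 → 64 (alternating steps +6, +9, +6, +9, …).
Putting it together: silver64.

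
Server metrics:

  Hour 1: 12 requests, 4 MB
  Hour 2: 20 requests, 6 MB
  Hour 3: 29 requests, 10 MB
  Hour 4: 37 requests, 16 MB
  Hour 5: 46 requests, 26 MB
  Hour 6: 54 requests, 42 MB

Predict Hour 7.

Requests: 12, 20, 29, 37, 46, 54 → 63 (alternating steps +8, +9, +8, +9, …).
For the MB, each term is the sum of the two before it: 4, 6, 10, 16, 26, 42 → 68.
Combining the parts gives 63 requests, 68 MB.

63 requests, 68 MB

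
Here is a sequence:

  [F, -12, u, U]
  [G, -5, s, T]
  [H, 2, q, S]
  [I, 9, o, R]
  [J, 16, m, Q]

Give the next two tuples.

For the first letter, letters move forward 1 place in the alphabet: F, G, H, I, J → K → L.
For the second entry, +7 each step: -12, -5, 2, 9, 16 → 23 → 30.
Second letter: letters move back 2 places in the alphabet; u, s, q, o, m → k → i.
Third letter: letters move back 1 place in the alphabet, so U, T, S, R, Q → P → O.
So the next two tuples are [K, 23, k, P] and [L, 30, i, O].

[K, 23, k, P], [L, 30, i, O]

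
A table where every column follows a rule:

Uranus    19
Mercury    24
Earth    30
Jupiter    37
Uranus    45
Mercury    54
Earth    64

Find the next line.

Jupiter  75

Planet: Uranus, Mercury, Earth, Jupiter, Uranus, Mercury, Earth → Jupiter (repeats Uranus → Mercury → Earth → Jupiter).
Second component: 19, 24, 30, 37, 45, 54, 64 → 75 (differences are 5, 6, 7, … (increasing by 1 each time)).
Putting it together: Jupiter  75.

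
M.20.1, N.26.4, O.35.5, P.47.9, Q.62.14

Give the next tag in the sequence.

Letter: letters move forward 1 place in the alphabet; M, N, O, P, Q → R.
Second component: differences are 6, 9, 12, … (increasing by 3 each time); 20, 26, 35, 47, 62 → 80.
For the third component, each term is the sum of the two before it: 1, 4, 5, 9, 14 → 23.
Putting it together: R.80.23.

R.80.23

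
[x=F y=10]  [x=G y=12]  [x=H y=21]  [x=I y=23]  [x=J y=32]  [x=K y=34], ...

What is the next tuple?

[x=L y=43]

X goes F, G, H, I, J, K → L (letters move forward 1 place in the alphabet).
Y: alternating steps +2, +9, +2, +9, …, so 10, 12, 21, 23, 32, 34 → 43.
Putting it together: [x=L y=43].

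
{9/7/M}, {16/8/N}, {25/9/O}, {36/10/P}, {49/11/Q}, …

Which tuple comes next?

{64/12/R}

First component — perfect squares: 3², 4², 5², …: 9, 16, 25, 36, 49 → 64.
Second component goes 7, 8, 9, 10, 11 → 12 (+1 each step).
Letter goes M, N, O, P, Q → R (letters move forward 1 place in the alphabet).
Combining the parts gives {64/12/R}.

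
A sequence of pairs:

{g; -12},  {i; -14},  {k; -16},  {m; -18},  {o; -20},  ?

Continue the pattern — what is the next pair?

Letter: letters move forward 2 places in the alphabet; g, i, k, m, o → q.
Second value goes -12, -14, -16, -18, -20 → -22 (−2 each step).
Combining the parts gives {q; -22}.

{q; -22}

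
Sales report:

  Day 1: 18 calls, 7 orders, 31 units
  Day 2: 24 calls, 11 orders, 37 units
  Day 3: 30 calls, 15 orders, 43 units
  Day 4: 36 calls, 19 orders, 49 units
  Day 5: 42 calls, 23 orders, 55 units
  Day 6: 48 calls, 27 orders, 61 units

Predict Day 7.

54 calls, 31 orders, 67 units

Calls: +6 each step, so 18, 24, 30, 36, 42, 48 → 54.
Orders: +4 each step, so 7, 11, 15, 19, 23, 27 → 31.
Units — +6 each step: 31, 37, 43, 49, 55, 61 → 67.
So the next row is 54 calls, 31 orders, 67 units.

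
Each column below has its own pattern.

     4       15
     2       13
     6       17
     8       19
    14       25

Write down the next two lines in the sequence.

22  33; 36  47

First component: each term is the sum of the two before it, so 4, 2, 6, 8, 14 → 22 → 36.
Second component — always 11 more than the first component: 15, 13, 17, 19, 25 → 33 → 47.
So the next two lines are 22  33 and 36  47.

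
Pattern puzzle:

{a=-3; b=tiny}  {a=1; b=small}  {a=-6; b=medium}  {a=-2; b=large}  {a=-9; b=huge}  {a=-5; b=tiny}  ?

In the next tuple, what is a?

A — alternating steps +4, −7, +4, −7, …: -3, 1, -6, -2, -9, -5 → -12.
B: tiny, small, medium, large, huge, tiny → small (repeats tiny → small → medium → large → huge).

-12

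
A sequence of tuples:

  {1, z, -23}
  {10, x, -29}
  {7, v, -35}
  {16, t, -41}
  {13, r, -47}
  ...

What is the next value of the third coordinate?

-53

Third coordinate: −6 each step, so -23, -29, -35, -41, -47 → -53.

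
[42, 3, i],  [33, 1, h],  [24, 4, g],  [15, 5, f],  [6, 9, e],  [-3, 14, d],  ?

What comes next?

[-12, 23, c]

First part: −9 each step; 42, 33, 24, 15, 6, -3 → -12.
Second part: each term is the sum of the two before it, so 3, 1, 4, 5, 9, 14 → 23.
Letter: i, h, g, f, e, d → c (letters move back 1 place in the alphabet).
So the next tuple is [-12, 23, c].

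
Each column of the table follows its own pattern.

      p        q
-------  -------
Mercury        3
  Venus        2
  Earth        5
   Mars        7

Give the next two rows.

Jupiter  12; Saturn  19

Column p: Mercury, Venus, Earth, Mars → Jupiter → Saturn (runs through the planets Mercury→Neptune).
Column q: each term is the sum of the two before it; 3, 2, 5, 7 → 12 → 19.
Putting the parts together: Jupiter  12 and then Saturn  19.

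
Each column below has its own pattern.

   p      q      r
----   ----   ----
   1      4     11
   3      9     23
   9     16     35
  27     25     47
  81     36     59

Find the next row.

For the column p, ×3 each step: 1, 3, 9, 27, 81 → 243.
Column q: 4, 9, 16, 25, 36 → 49 (perfect squares: 2², 3², 4², …).
Column r goes 11, 23, 35, 47, 59 → 71 (+12 each step).
So the next row is 243  49  71.

243  49  71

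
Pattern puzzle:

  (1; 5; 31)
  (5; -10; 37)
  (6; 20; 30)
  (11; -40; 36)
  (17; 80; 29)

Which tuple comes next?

(28; -160; 35)

First coordinate goes 1, 5, 6, 11, 17 → 28 (each term is the sum of the two before it).
Second coordinate: ×(-2) each step; 5, -10, 20, -40, 80 → -160.
Third coordinate — alternating steps +6, −7, +6, −7, …: 31, 37, 30, 36, 29 → 35.
Combining the parts gives (28; -160; 35).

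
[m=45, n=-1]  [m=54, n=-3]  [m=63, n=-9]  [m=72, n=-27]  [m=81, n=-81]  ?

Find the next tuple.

M — +9 each step: 45, 54, 63, 72, 81 → 90.
For the n, ×3 each step: -1, -3, -9, -27, -81 → -243.
Combining the parts gives [m=90, n=-243].

[m=90, n=-243]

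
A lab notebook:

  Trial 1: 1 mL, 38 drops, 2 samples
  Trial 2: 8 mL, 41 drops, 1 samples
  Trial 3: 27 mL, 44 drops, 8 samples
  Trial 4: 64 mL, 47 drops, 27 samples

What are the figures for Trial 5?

ML: 1, 8, 27, 64 → 125 (perfect cubes: 1³, 2³, 3³, …).
Drops goes 38, 41, 44, 47 → 50 (+3 each step).
Samples goes 2, 1, 8, 27 → 64 (always the previous value of the mL).
So the next record is 125 mL, 50 drops, 64 samples.

125 mL, 50 drops, 64 samples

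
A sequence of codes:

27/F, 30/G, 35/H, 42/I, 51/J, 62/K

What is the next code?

75/L

First component: differences are 3, 5, 7, … (increasing by 2 each time); 27, 30, 35, 42, 51, 62 → 75.
Letter: F, G, H, I, J, K → L (letters move forward 1 place in the alphabet).
Combining the parts gives 75/L.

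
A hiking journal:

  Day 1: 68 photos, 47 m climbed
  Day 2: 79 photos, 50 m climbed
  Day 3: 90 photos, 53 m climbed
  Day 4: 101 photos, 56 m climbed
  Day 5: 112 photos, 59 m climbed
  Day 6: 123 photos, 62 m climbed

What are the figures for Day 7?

Photos: +11 each step, so 68, 79, 90, 101, 112, 123 → 134.
For the m climbed, +3 each step: 47, 50, 53, 56, 59, 62 → 65.
Combining the parts gives 134 photos, 65 m climbed.

134 photos, 65 m climbed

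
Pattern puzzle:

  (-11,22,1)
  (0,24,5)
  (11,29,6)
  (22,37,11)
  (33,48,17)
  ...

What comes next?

(44,62,28)

For the first entry, +11 each step: -11, 0, 11, 22, 33 → 44.
Second entry: differences are 2, 5, 8, … (increasing by 3 each time); 22, 24, 29, 37, 48 → 62.
Third entry goes 1, 5, 6, 11, 17 → 28 (each term is the sum of the two before it).
So the next tuple is (44,62,28).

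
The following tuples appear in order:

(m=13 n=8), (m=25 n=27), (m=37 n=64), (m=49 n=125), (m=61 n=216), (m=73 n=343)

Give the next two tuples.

(m=85 n=512), (m=97 n=729)

M goes 13, 25, 37, 49, 61, 73 → 85 → 97 (+12 each step).
N: 8, 27, 64, 125, 216, 343 → 512 → 729 (perfect cubes: 2³, 3³, 4³, …).
So the next two tuples are (m=85 n=512) and (m=97 n=729).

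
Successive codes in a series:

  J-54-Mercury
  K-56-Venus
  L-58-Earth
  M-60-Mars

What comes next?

Letter: letters move forward 1 place in the alphabet, so J, K, L, M → N.
Second component — +2 each step: 54, 56, 58, 60 → 62.
Planet: runs through the planets Mercury→Neptune, so Mercury, Venus, Earth, Mars → Jupiter.
Combining the parts gives N-62-Jupiter.

N-62-Jupiter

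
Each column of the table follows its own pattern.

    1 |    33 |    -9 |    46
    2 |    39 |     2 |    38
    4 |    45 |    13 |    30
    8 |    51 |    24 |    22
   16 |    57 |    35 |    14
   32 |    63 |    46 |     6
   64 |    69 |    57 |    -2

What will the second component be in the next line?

Second component: 33, 39, 45, 51, 57, 63, 69 → 75 (+6 each step).

75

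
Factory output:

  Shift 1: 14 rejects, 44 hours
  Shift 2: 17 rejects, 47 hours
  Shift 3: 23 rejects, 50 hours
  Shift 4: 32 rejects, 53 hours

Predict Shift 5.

44 rejects, 56 hours

Rejects goes 14, 17, 23, 32 → 44 (differences are 3, 6, 9, … (increasing by 3 each time)).
Hours — +3 each step: 44, 47, 50, 53 → 56.
Combining the parts gives 44 rejects, 56 hours.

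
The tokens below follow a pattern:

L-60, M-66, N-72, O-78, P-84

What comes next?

Letter goes L, M, N, O, P → Q (letters move forward 1 place in the alphabet).
Second component: +6 each step; 60, 66, 72, 78, 84 → 90.
Combining the parts gives Q-90.

Q-90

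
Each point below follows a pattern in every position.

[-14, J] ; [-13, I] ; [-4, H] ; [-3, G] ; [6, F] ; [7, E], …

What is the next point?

First entry: alternating steps +1, +9, +1, +9, …; -14, -13, -4, -3, 6, 7 → 16.
Letter: letters move back 1 place in the alphabet; J, I, H, G, F, E → D.
Combining the parts gives [16, D].

[16, D]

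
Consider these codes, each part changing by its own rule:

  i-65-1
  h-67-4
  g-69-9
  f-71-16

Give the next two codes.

Letter: letters move back 1 place in the alphabet, so i, h, g, f → e → d.
Second component — +2 each step: 65, 67, 69, 71 → 73 → 75.
Third component goes 1, 4, 9, 16 → 25 → 36 (perfect squares: 1², 2², 3², …).
Putting the parts together: e-73-25 and then d-75-36.

e-73-25 then d-75-36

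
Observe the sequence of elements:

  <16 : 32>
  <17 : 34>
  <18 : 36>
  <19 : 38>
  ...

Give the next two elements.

<20 : 40>, <21 : 42>

First component: 16, 17, 18, 19 → 20 → 21 (+1 each step).
Second component: 32, 34, 36, 38 → 40 → 42 (always 2 × the first component).
Putting the parts together: <20 : 40> and then <21 : 42>.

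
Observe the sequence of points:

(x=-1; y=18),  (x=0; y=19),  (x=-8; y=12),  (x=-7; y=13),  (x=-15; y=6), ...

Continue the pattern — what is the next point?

(x=-14; y=7)

X: alternating steps +1, −8, +1, −8, …, so -1, 0, -8, -7, -15 → -14.
Y goes 18, 19, 12, 13, 6 → 7 (alternating steps +1, −7, +1, −7, …).
So the next point is (x=-14; y=7).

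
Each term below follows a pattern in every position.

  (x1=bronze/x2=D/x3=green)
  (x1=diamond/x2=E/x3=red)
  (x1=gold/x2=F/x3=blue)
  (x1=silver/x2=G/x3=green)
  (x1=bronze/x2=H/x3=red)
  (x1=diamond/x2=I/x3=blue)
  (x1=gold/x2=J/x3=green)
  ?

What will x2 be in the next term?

X2 — letters move forward 1 place in the alphabet: D, E, F, G, H, I, J → K.

K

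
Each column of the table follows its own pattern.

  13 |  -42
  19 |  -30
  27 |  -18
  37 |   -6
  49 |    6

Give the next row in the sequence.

63  18

First component goes 13, 19, 27, 37, 49 → 63 (differences are 6, 8, 10, … (increasing by 2 each time)).
Second component: -42, -30, -18, -6, 6 → 18 (+12 each step).
Combining the parts gives 63  18.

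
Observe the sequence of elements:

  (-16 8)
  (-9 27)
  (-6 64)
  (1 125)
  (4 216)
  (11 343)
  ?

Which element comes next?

(14 512)

For the first entry, alternating steps +7, +3, +7, +3, …: -16, -9, -6, 1, 4, 11 → 14.
Second entry: 8, 27, 64, 125, 216, 343 → 512 (perfect cubes: 2³, 3³, 4³, …).
So the next element is (14 512).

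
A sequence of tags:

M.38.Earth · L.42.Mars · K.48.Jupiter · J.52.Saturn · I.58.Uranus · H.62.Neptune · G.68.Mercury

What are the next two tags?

F.72.Venus, E.78.Earth

Letter: letters move back 1 place in the alphabet, so M, L, K, J, I, H, G → F → E.
Second component goes 38, 42, 48, 52, 58, 62, 68 → 72 → 78 (alternating steps +4, +6, +4, +6, …).
Planet — runs through the planets Mercury→Neptune: Earth, Mars, Jupiter, Saturn, Uranus, Neptune, Mercury → Venus → Earth.
Putting the parts together: F.72.Venus and then E.78.Earth.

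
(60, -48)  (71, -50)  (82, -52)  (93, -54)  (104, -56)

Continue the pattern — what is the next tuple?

(115, -58)

First entry: +11 each step; 60, 71, 82, 93, 104 → 115.
Second entry: -48, -50, -52, -54, -56 → -58 (−2 each step).
Combining the parts gives (115, -58).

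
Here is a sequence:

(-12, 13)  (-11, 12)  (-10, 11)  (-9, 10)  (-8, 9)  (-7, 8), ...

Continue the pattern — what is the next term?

(-6, 7)

First component: +1 each step, so -12, -11, -10, -9, -8, -7 → -6.
Second component: together with the first component always sums to 1; 13, 12, 11, 10, 9, 8 → 7.
Combining the parts gives (-6, 7).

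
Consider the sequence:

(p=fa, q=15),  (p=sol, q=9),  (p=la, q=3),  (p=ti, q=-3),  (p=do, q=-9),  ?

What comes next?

(p=re, q=-15)

For the p, runs through the solfège scale do→ti: fa, sol, la, ti, do → re.
Q — −6 each step: 15, 9, 3, -3, -9 → -15.
So the next tuple is (p=re, q=-15).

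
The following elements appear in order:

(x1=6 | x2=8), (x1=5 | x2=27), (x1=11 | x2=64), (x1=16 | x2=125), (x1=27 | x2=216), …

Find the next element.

(x1=43 | x2=343)

X1: 6, 5, 11, 16, 27 → 43 (each term is the sum of the two before it).
For the x2, perfect cubes: 2³, 3³, 4³, …: 8, 27, 64, 125, 216 → 343.
Putting it together: (x1=43 | x2=343).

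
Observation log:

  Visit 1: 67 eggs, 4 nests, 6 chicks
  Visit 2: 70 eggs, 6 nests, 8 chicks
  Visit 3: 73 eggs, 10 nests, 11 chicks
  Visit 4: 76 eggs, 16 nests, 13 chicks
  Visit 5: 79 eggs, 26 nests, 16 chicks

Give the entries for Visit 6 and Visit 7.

Eggs: +3 each step; 67, 70, 73, 76, 79 → 82 → 85.
Nests: 4, 6, 10, 16, 26 → 42 → 68 (each term is the sum of the two before it).
Chicks: alternating steps +2, +3, +2, +3, …; 6, 8, 11, 13, 16 → 18 → 21.
Putting the parts together: 82 eggs, 42 nests, 18 chicks and then 85 eggs, 68 nests, 21 chicks.

82 eggs, 42 nests, 18 chicks; 85 eggs, 68 nests, 21 chicks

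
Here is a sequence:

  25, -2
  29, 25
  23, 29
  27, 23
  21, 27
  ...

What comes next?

First component — alternating steps +4, −6, +4, −6, …: 25, 29, 23, 27, 21 → 25.
Second component: -2, 25, 29, 23, 27 → 21 (always the previous value of the first component).
Combining the parts gives 25, 21.

25, 21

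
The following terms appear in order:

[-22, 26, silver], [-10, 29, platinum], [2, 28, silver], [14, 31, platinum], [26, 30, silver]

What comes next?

First coordinate — +12 each step: -22, -10, 2, 14, 26 → 38.
Second coordinate goes 26, 29, 28, 31, 30 → 33 (alternating steps +3, −1, +3, −1, …).
Metal — alternates silver ↔ platinum: silver, platinum, silver, platinum, silver → platinum.
So the next term is [38, 33, platinum].

[38, 33, platinum]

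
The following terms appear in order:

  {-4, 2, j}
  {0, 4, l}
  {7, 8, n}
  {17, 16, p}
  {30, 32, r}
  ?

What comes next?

{46, 64, t}

First part: differences are 4, 7, 10, … (increasing by 3 each time); -4, 0, 7, 17, 30 → 46.
Second part: 2, 4, 8, 16, 32 → 64 (×2 each step).
Letter: letters move forward 2 places in the alphabet, so j, l, n, p, r → t.
Combining the parts gives {46, 64, t}.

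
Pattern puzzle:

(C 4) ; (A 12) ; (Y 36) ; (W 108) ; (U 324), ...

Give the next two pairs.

Letter: letters move back 2 places in the alphabet, wrapping A→Z, so C, A, Y, W, U → S → Q.
For the second slot, ×3 each step: 4, 12, 36, 108, 324 → 972 → 2916.
Putting the parts together: (S 972) and then (Q 2916).

(S 972), (Q 2916)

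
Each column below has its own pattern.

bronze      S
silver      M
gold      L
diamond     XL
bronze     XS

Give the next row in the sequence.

silver  S

Rank: repeats bronze → silver → gold → diamond; bronze, silver, gold, diamond, bronze → silver.
Size: S, M, L, XL, XS → S (runs through clothing sizes XS→XL).
Combining the parts gives silver  S.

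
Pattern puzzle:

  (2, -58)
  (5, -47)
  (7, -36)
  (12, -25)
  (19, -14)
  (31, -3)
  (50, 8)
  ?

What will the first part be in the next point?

81

First part — each term is the sum of the two before it: 2, 5, 7, 12, 19, 31, 50 → 81.
Second part: +11 each step; -58, -47, -36, -25, -14, -3, 8 → 19.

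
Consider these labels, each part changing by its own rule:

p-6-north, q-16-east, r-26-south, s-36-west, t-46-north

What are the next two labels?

Letter — letters move forward 1 place in the alphabet: p, q, r, s, t → u → v.
For the second component, +10 each step: 6, 16, 26, 36, 46 → 56 → 66.
Direction: repeats north → east → south → west; north, east, south, west, north → east → south.
Putting the parts together: u-56-east and then v-66-south.

u-56-east then v-66-south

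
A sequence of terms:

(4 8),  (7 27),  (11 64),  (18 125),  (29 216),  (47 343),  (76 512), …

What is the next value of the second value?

729

For the first value, each term is the sum of the two before it: 4, 7, 11, 18, 29, 47, 76 → 123.
Second value goes 8, 27, 64, 125, 216, 343, 512 → 729 (perfect cubes: 2³, 3³, 4³, …).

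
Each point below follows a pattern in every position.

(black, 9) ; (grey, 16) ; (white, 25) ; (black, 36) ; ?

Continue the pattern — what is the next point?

Shade — repeats black → grey → white: black, grey, white, black → grey.
Second entry: perfect squares: 3², 4², 5², …; 9, 16, 25, 36 → 49.
Putting it together: (grey, 49).

(grey, 49)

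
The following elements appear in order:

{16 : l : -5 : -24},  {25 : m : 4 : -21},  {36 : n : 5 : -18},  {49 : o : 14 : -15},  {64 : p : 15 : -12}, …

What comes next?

For the first slot, perfect squares: 4², 5², 6², …: 16, 25, 36, 49, 64 → 81.
Letter: letters move forward 1 place in the alphabet, so l, m, n, o, p → q.
For the third slot, alternating steps +9, +1, +9, +1, …: -5, 4, 5, 14, 15 → 24.
Fourth slot goes -24, -21, -18, -15, -12 → -9 (+3 each step).
Combining the parts gives {81 : q : 24 : -9}.

{81 : q : 24 : -9}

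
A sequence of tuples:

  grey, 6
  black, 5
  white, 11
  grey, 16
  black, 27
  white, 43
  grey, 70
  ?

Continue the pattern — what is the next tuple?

black, 113

Shade: repeats grey → black → white; grey, black, white, grey, black, white, grey → black.
Second component: each term is the sum of the two before it; 6, 5, 11, 16, 27, 43, 70 → 113.
Combining the parts gives black, 113.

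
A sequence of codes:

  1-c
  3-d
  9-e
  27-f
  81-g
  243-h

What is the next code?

729-i

First component — ×3 each step: 1, 3, 9, 27, 81, 243 → 729.
Letter — letters move forward 1 place in the alphabet: c, d, e, f, g, h → i.
Combining the parts gives 729-i.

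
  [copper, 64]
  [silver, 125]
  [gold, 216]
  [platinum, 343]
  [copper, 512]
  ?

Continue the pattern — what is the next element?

[silver, 729]

Metal: repeats copper → silver → gold → platinum, so copper, silver, gold, platinum, copper → silver.
Second component — perfect cubes: 4³, 5³, 6³, …: 64, 125, 216, 343, 512 → 729.
Combining the parts gives [silver, 729].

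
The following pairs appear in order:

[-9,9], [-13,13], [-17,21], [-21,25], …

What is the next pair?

[-25,33]

First coordinate goes -9, -13, -17, -21 → -25 (−4 each step).
Second coordinate goes 9, 13, 21, 25 → 33 (alternating steps +4, +8, +4, +8, …).
Combining the parts gives [-25,33].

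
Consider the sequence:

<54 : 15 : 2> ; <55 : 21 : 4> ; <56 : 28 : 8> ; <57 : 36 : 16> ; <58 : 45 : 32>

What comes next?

<59 : 55 : 64>

For the first part, +1 each step: 54, 55, 56, 57, 58 → 59.
Second part: differences are 6, 7, 8, … (increasing by 1 each time); 15, 21, 28, 36, 45 → 55.
For the third part, ×2 each step: 2, 4, 8, 16, 32 → 64.
So the next triple is <59 : 55 : 64>.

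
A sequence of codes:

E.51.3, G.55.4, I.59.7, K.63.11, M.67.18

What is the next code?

Letter: E, G, I, K, M → O (letters move forward 2 places in the alphabet).
Second component: +4 each step; 51, 55, 59, 63, 67 → 71.
Third component: 3, 4, 7, 11, 18 → 29 (each term is the sum of the two before it).
Combining the parts gives O.71.29.

O.71.29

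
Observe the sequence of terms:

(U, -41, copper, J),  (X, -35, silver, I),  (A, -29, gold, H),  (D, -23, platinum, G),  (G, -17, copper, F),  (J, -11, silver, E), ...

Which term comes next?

First letter: U, X, A, D, G, J → M (letters move forward 3 places in the alphabet, wrapping Z→A).
Second value: +6 each step; -41, -35, -29, -23, -17, -11 → -5.
For the metal, repeats copper → silver → gold → platinum: copper, silver, gold, platinum, copper, silver → gold.
For the second letter, letters move back 1 place in the alphabet: J, I, H, G, F, E → D.
So the next term is (M, -5, gold, D).

(M, -5, gold, D)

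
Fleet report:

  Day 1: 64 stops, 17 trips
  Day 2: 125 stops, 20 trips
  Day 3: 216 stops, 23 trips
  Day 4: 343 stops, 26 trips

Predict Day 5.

512 stops, 29 trips

Stops goes 64, 125, 216, 343 → 512 (perfect cubes: 4³, 5³, 6³, …).
Trips: +3 each step; 17, 20, 23, 26 → 29.
Putting it together: 512 stops, 29 trips.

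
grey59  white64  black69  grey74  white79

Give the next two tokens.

Shade — repeats grey → white → black: grey, white, black, grey, white → black → grey.
Second component: +5 each step, so 59, 64, 69, 74, 79 → 84 → 89.
Putting the parts together: black84 and then grey89.

black84 then grey89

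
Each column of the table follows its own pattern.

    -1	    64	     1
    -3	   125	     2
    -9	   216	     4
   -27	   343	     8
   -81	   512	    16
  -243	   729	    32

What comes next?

-729  1000  64

First component: -1, -3, -9, -27, -81, -243 → -729 (×3 each step).
Second component: perfect cubes: 4³, 5³, 6³, …, so 64, 125, 216, 343, 512, 729 → 1000.
Third component: ×2 each step, so 1, 2, 4, 8, 16, 32 → 64.
Combining the parts gives -729  1000  64.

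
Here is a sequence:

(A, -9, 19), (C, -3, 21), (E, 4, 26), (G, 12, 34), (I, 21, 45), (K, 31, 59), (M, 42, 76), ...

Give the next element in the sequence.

Letter: letters move forward 2 places in the alphabet, so A, C, E, G, I, K, M → O.
Second value — differences are 6, 7, 8, … (increasing by 1 each time): -9, -3, 4, 12, 21, 31, 42 → 54.
Third value: differences are 2, 5, 8, … (increasing by 3 each time), so 19, 21, 26, 34, 45, 59, 76 → 96.
So the next element is (O, 54, 96).

(O, 54, 96)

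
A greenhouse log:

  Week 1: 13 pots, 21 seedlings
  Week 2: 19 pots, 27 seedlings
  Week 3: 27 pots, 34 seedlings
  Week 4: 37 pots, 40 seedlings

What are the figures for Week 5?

49 pots, 47 seedlings

Pots goes 13, 19, 27, 37 → 49 (differences are 6, 8, 10, … (increasing by 2 each time)).
Seedlings: alternating steps +6, +7, +6, +7, …, so 21, 27, 34, 40 → 47.
Combining the parts gives 49 pots, 47 seedlings.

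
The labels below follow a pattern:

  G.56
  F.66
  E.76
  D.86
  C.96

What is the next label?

Letter goes G, F, E, D, C → B (letters move back 1 place in the alphabet).
Second component goes 56, 66, 76, 86, 96 → 106 (+10 each step).
So the next label is B.106.

B.106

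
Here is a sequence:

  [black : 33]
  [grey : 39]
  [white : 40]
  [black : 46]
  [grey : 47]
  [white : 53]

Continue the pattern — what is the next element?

[black : 54]

Shade: repeats black → grey → white; black, grey, white, black, grey, white → black.
For the second slot, alternating steps +6, +1, +6, +1, …: 33, 39, 40, 46, 47, 53 → 54.
Combining the parts gives [black : 54].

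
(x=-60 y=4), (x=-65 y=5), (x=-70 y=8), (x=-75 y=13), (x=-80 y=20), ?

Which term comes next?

(x=-85 y=29)

X goes -60, -65, -70, -75, -80 → -85 (−5 each step).
For the y, differences are 1, 3, 5, … (increasing by 2 each time): 4, 5, 8, 13, 20 → 29.
Combining the parts gives (x=-85 y=29).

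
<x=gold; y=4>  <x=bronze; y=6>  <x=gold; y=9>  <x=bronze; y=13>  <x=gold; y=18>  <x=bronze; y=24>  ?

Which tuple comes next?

<x=gold; y=31>

X goes gold, bronze, gold, bronze, gold, bronze → gold (alternates gold ↔ bronze).
Y: differences are 2, 3, 4, … (increasing by 1 each time), so 4, 6, 9, 13, 18, 24 → 31.
So the next tuple is <x=gold; y=31>.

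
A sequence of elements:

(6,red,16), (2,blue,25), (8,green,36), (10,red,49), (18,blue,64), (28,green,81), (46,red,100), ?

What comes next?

First component: each term is the sum of the two before it, so 6, 2, 8, 10, 18, 28, 46 → 74.
Colour: red, blue, green, red, blue, green, red → blue (repeats red → blue → green).
Third component: 16, 25, 36, 49, 64, 81, 100 → 121 (perfect squares: 4², 5², 6², …).
Putting it together: (74,blue,121).

(74,blue,121)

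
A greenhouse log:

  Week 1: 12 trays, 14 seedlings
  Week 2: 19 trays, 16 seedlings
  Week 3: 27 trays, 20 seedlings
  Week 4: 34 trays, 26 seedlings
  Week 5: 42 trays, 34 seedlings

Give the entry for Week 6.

Trays — alternating steps +7, +8, +7, +8, …: 12, 19, 27, 34, 42 → 49.
Seedlings goes 14, 16, 20, 26, 34 → 44 (differences are 2, 4, 6, … (increasing by 2 each time)).
Putting it together: 49 trays, 44 seedlings.

49 trays, 44 seedlings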